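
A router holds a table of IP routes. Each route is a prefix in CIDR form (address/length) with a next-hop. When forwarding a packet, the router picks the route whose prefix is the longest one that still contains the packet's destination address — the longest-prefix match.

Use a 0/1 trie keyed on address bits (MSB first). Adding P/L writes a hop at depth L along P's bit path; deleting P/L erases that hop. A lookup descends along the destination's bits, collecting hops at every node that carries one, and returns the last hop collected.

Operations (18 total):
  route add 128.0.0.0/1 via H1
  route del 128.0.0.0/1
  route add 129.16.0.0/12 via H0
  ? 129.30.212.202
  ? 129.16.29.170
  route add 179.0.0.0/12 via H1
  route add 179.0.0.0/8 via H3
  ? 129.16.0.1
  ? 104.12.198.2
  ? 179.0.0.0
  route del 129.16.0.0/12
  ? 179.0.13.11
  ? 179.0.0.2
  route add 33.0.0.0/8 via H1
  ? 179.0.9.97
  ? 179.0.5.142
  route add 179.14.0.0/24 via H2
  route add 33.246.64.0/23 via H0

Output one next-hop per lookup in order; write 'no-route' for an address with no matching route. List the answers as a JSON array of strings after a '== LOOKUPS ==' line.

Trace:
  + 128.0.0.0/1 (H1) depth=1
  - 128.0.0.0/1 clear@1
  + 129.16.0.0/12 (H0) depth=12
  ? 129.30.212.202  path d0:-→d1:-→d2:-→d3:-→d4:-→d5:-→d6:-→d7:-→d8:-→d9:-→d10:-→d11:-→d12:H0  best=H0
  ? 129.16.29.170  path d0:-→d1:-→d2:-→d3:-→d4:-→d5:-→d6:-→d7:-→d8:-→d9:-→d10:-→d11:-→d12:H0  best=H0
  + 179.0.0.0/12 (H1) depth=12
  + 179.0.0.0/8 (H3) depth=8
  ? 129.16.0.1  path d0:-→d1:-→d2:-→d3:-→d4:-→d5:-→d6:-→d7:-→d8:-→d9:-→d10:-→d11:-→d12:H0  best=H0
  ? 104.12.198.2  path d0:-  best=no-route
  ? 179.0.0.0  path d0:-→d1:-→d2:-→d3:-→d4:-→d5:-→d6:-→d7:-→d8:H3→d9:-→d10:-→d11:-→d12:H1  best=H1
  - 129.16.0.0/12 clear@12
  ? 179.0.13.11  path d0:-→d1:-→d2:-→d3:-→d4:-→d5:-→d6:-→d7:-→d8:H3→d9:-→d10:-→d11:-→d12:H1  best=H1
  ? 179.0.0.2  path d0:-→d1:-→d2:-→d3:-→d4:-→d5:-→d6:-→d7:-→d8:H3→d9:-→d10:-→d11:-→d12:H1  best=H1
  + 33.0.0.0/8 (H1) depth=8
  ? 179.0.9.97  path d0:-→d1:-→d2:-→d3:-→d4:-→d5:-→d6:-→d7:-→d8:H3→d9:-→d10:-→d11:-→d12:H1  best=H1
  ? 179.0.5.142  path d0:-→d1:-→d2:-→d3:-→d4:-→d5:-→d6:-→d7:-→d8:H3→d9:-→d10:-→d11:-→d12:H1  best=H1
  + 179.14.0.0/24 (H2) depth=24
  + 33.246.64.0/23 (H0) depth=23

== LOOKUPS ==
["H0","H0","H0","no-route","H1","H1","H1","H1","H1"]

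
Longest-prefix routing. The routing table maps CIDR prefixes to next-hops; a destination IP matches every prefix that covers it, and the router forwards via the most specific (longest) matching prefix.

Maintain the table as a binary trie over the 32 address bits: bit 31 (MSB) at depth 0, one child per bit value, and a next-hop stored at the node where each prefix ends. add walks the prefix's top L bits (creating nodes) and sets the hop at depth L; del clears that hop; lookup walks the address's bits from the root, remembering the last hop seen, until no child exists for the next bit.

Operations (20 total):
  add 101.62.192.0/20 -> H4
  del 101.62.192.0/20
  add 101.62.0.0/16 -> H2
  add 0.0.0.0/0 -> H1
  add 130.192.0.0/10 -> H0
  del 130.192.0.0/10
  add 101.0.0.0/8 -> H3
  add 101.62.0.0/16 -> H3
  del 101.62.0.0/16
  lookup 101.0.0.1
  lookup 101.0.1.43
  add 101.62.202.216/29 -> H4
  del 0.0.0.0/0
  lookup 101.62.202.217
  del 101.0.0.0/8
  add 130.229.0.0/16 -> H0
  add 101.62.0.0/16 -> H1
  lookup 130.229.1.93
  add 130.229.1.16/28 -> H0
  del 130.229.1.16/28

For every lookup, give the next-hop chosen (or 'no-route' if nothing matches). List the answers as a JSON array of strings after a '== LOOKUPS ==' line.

Apply in order:
  add 101.62.192.0/20 -> H4 at depth 20
  del 101.62.192.0/20 (clear depth 20)
  add 101.62.0.0/16 -> H2 at depth 16
  add 0.0.0.0/0 -> H1 at depth 0
  add 130.192.0.0/10 -> H0 at depth 10
  del 130.192.0.0/10 (clear depth 10)
  add 101.0.0.0/8 -> H3 at depth 8
  add 101.62.0.0/16 -> H3 at depth 16
  del 101.62.0.0/16 (clear depth 16)
  lookup 101.0.0.1: bits 0110010100 walk d0:H1→d1:-→d2:-→d3:-→d4:-→d5:-→d6:-→d7:-→d8:H3→d9:-→d10:- -> H3
  lookup 101.0.1.43: bits 0110010100 walk d0:H1→d1:-→d2:-→d3:-→d4:-→d5:-→d6:-→d7:-→d8:H3→d9:-→d10:- -> H3
  add 101.62.202.216/29 -> H4 at depth 29
  del 0.0.0.0/0 (clear depth 0)
  lookup 101.62.202.217: bits 01100101001111101100101011011 walk d0:-→d1:-→d2:-→d3:-→d4:-→d5:-→d6:-→d7:-→d8:H3→d9:-→d10:-→d11:-→d12:-→d13:-→d14:-→d15:-→d16:-→d17:-→d18:-→d19:-→d20:-→d21:-→d22:-→d23:-→d24:-→d25:-→d26:-→d27:-→d28:-→d29:H4 -> H4
  del 101.0.0.0/8 (clear depth 8)
  add 130.229.0.0/16 -> H0 at depth 16
  add 101.62.0.0/16 -> H1 at depth 16
  lookup 130.229.1.93: bits 1000001011100101 walk d0:-→d1:-→d2:-→d3:-→d4:-→d5:-→d6:-→d7:-→d8:-→d9:-→d10:-→d11:-→d12:-→d13:-→d14:-→d15:-→d16:H0 -> H0
  add 130.229.1.16/28 -> H0 at depth 28
  del 130.229.1.16/28 (clear depth 28)

== LOOKUPS ==
["H3","H3","H4","H0"]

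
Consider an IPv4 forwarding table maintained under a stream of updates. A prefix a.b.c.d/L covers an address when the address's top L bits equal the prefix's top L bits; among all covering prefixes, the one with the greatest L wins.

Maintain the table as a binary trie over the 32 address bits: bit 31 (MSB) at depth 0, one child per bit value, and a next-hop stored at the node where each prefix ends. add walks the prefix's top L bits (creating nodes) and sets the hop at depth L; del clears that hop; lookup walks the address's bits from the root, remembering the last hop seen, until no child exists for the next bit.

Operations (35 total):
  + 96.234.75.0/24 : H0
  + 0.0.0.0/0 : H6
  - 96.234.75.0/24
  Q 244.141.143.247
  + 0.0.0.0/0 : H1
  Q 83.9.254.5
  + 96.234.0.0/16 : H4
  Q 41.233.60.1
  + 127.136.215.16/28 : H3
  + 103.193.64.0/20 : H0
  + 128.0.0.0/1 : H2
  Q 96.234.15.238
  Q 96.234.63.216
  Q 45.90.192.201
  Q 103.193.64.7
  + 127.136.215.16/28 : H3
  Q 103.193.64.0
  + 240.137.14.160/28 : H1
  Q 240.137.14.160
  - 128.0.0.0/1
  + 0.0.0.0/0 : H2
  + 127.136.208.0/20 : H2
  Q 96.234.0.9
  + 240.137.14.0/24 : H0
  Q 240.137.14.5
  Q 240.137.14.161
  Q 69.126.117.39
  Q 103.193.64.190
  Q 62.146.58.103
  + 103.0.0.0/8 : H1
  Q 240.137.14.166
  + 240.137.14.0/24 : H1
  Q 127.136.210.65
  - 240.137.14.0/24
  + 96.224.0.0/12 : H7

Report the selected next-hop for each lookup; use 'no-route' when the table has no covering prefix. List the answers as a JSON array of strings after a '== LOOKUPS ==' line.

Process each operation:
  + 96.234.75.0/24 (H0) depth=24
  + 0.0.0.0/0 (H6) depth=0
  del 96.234.75.0/24 (clear depth 24)
  ? 244.141.143.247  path d0:H6  best=H6
  + 0.0.0.0/0 (H1) depth=0
  ? 83.9.254.5  path d0:H1→d1:-→d2:-  best=H1
  + 96.234.0.0/16 (H4) depth=16
  ? 41.233.60.1  path d0:H1→d1:-  best=H1
  + 127.136.215.16/28 (H3) depth=28
  + 103.193.64.0/20 (H0) depth=20
  + 128.0.0.0/1 (H2) depth=1
  ? 96.234.15.238  path d0:H1→d1:-→d2:-→d3:-→d4:-→d5:-→d6:-→d7:-→d8:-→d9:-→d10:-→d11:-→d12:-→d13:-→d14:-→d15:-→d16:H4→d17:-  best=H4
  ? 96.234.63.216  path d0:H1→d1:-→d2:-→d3:-→d4:-→d5:-→d6:-→d7:-→d8:-→d9:-→d10:-→d11:-→d12:-→d13:-→d14:-→d15:-→d16:H4→d17:-  best=H4
  ? 45.90.192.201  path d0:H1→d1:-  best=H1
  ? 103.193.64.7  path d0:H1→d1:-→d2:-→d3:-→d4:-→d5:-→d6:-→d7:-→d8:-→d9:-→d10:-→d11:-→d12:-→d13:-→d14:-→d15:-→d16:-→d17:-→d18:-→d19:-→d20:H0  best=H0
  + 127.136.215.16/28 (H3) depth=28
  ? 103.193.64.0  path d0:H1→d1:-→d2:-→d3:-→d4:-→d5:-→d6:-→d7:-→d8:-→d9:-→d10:-→d11:-→d12:-→d13:-→d14:-→d15:-→d16:-→d17:-→d18:-→d19:-→d20:H0  best=H0
  + 240.137.14.160/28 (H1) depth=28
  ? 240.137.14.160  path d0:H1→d1:H2→d2:-→d3:-→d4:-→d5:-→d6:-→d7:-→d8:-→d9:-→d10:-→d11:-→d12:-→d13:-→d14:-→d15:-→d16:-→d17:-→d18:-→d19:-→d20:-→d21:-→d22:-→d23:-→d24:-→d25:-→d26:-→d27:-→d28:H1  best=H1
  del 128.0.0.0/1 (clear depth 1)
  + 0.0.0.0/0 (H2) depth=0
  + 127.136.208.0/20 (H2) depth=20
  ? 96.234.0.9  path d0:H2→d1:-→d2:-→d3:-→d4:-→d5:-→d6:-→d7:-→d8:-→d9:-→d10:-→d11:-→d12:-→d13:-→d14:-→d15:-→d16:H4→d17:-  best=H4
  + 240.137.14.0/24 (H0) depth=24
  ? 240.137.14.5  path d0:H2→d1:-→d2:-→d3:-→d4:-→d5:-→d6:-→d7:-→d8:-→d9:-→d10:-→d11:-→d12:-→d13:-→d14:-→d15:-→d16:-→d17:-→d18:-→d19:-→d20:-→d21:-→d22:-→d23:-→d24:H0  best=H0
  ? 240.137.14.161  path d0:H2→d1:-→d2:-→d3:-→d4:-→d5:-→d6:-→d7:-→d8:-→d9:-→d10:-→d11:-→d12:-→d13:-→d14:-→d15:-→d16:-→d17:-→d18:-→d19:-→d20:-→d21:-→d22:-→d23:-→d24:H0→d25:-→d26:-→d27:-→d28:H1  best=H1
  ? 69.126.117.39  path d0:H2→d1:-→d2:-  best=H2
  ? 103.193.64.190  path d0:H2→d1:-→d2:-→d3:-→d4:-→d5:-→d6:-→d7:-→d8:-→d9:-→d10:-→d11:-→d12:-→d13:-→d14:-→d15:-→d16:-→d17:-→d18:-→d19:-→d20:H0  best=H0
  ? 62.146.58.103  path d0:H2→d1:-  best=H2
  + 103.0.0.0/8 (H1) depth=8
  ? 240.137.14.166  path d0:H2→d1:-→d2:-→d3:-→d4:-→d5:-→d6:-→d7:-→d8:-→d9:-→d10:-→d11:-→d12:-→d13:-→d14:-→d15:-→d16:-→d17:-→d18:-→d19:-→d20:-→d21:-→d22:-→d23:-→d24:H0→d25:-→d26:-→d27:-→d28:H1  best=H1
  + 240.137.14.0/24 (H1) depth=24
  ? 127.136.210.65  path d0:H2→d1:-→d2:-→d3:-→d4:-→d5:-→d6:-→d7:-→d8:-→d9:-→d10:-→d11:-→d12:-→d13:-→d14:-→d15:-→d16:-→d17:-→d18:-→d19:-→d20:H2→d21:-  best=H2
  del 240.137.14.0/24 (clear depth 24)
  + 96.224.0.0/12 (H7) depth=12

== LOOKUPS ==
["H6","H1","H1","H4","H4","H1","H0","H0","H1","H4","H0","H1","H2","H0","H2","H1","H2"]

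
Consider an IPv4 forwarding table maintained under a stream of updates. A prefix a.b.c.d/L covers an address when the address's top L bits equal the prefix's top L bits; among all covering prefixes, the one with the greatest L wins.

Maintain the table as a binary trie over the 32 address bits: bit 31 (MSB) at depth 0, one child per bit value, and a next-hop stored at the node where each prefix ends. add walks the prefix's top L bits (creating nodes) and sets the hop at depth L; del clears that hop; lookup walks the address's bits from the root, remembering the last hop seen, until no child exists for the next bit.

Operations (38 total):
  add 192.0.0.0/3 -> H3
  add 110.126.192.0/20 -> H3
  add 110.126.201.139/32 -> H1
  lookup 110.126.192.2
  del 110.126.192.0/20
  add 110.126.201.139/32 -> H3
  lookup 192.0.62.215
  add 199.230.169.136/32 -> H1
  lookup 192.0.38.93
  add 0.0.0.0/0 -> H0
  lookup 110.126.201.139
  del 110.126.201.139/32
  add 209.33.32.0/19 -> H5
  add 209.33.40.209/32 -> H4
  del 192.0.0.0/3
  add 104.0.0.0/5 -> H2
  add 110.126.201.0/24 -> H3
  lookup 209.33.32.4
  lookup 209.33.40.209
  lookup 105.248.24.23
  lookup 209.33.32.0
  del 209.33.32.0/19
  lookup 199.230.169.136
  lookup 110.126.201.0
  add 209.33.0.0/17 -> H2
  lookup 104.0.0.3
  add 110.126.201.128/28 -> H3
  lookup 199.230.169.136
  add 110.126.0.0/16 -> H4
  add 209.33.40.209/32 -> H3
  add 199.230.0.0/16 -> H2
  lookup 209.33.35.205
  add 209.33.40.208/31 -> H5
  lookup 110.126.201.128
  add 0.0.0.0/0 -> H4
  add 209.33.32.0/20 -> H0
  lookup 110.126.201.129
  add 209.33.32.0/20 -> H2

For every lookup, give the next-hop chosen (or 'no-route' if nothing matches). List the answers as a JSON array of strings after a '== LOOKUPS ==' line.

Process each operation:
  + 192.0.0.0/3 (H3) depth=3
  + 110.126.192.0/20 (H3) depth=20
  + 110.126.201.139/32 (H1) depth=32
  ? 110.126.192.2  path d0:-→d1:-→d2:-→d3:-→d4:-→d5:-→d6:-→d7:-→d8:-→d9:-→d10:-→d11:-→d12:-→d13:-→d14:-→d15:-→d16:-→d17:-→d18:-→d19:-→d20:H3  best=H3
  del 110.126.192.0/20 (clear depth 20)
  + 110.126.201.139/32 (H3) depth=32
  ? 192.0.62.215  path d0:-→d1:-→d2:-→d3:H3  best=H3
  + 199.230.169.136/32 (H1) depth=32
  ? 192.0.38.93  path d0:-→d1:-→d2:-→d3:H3→d4:-→d5:-  best=H3
  + 0.0.0.0/0 (H0) depth=0
  ? 110.126.201.139  path d0:H0→d1:-→d2:-→d3:-→d4:-→d5:-→d6:-→d7:-→d8:-→d9:-→d10:-→d11:-→d12:-→d13:-→d14:-→d15:-→d16:-→d17:-→d18:-→d19:-→d20:-→d21:-→d22:-→d23:-→d24:-→d25:-→d26:-→d27:-→d28:-→d29:-→d30:-→d31:-→d32:H3  best=H3
  del 110.126.201.139/32 (clear depth 32)
  + 209.33.32.0/19 (H5) depth=19
  + 209.33.40.209/32 (H4) depth=32
  del 192.0.0.0/3 (clear depth 3)
  + 104.0.0.0/5 (H2) depth=5
  + 110.126.201.0/24 (H3) depth=24
  ? 209.33.32.4  path d0:H0→d1:-→d2:-→d3:-→d4:-→d5:-→d6:-→d7:-→d8:-→d9:-→d10:-→d11:-→d12:-→d13:-→d14:-→d15:-→d16:-→d17:-→d18:-→d19:H5→d20:-  best=H5
  ? 209.33.40.209  path d0:H0→d1:-→d2:-→d3:-→d4:-→d5:-→d6:-→d7:-→d8:-→d9:-→d10:-→d11:-→d12:-→d13:-→d14:-→d15:-→d16:-→d17:-→d18:-→d19:H5→d20:-→d21:-→d22:-→d23:-→d24:-→d25:-→d26:-→d27:-→d28:-→d29:-→d30:-→d31:-→d32:H4  best=H4
  ? 105.248.24.23  path d0:H0→d1:-→d2:-→d3:-→d4:-→d5:H2  best=H2
  ? 209.33.32.0  path d0:H0→d1:-→d2:-→d3:-→d4:-→d5:-→d6:-→d7:-→d8:-→d9:-→d10:-→d11:-→d12:-→d13:-→d14:-→d15:-→d16:-→d17:-→d18:-→d19:H5→d20:-  best=H5
  del 209.33.32.0/19 (clear depth 19)
  ? 199.230.169.136  path d0:H0→d1:-→d2:-→d3:-→d4:-→d5:-→d6:-→d7:-→d8:-→d9:-→d10:-→d11:-→d12:-→d13:-→d14:-→d15:-→d16:-→d17:-→d18:-→d19:-→d20:-→d21:-→d22:-→d23:-→d24:-→d25:-→d26:-→d27:-→d28:-→d29:-→d30:-→d31:-→d32:H1  best=H1
  ? 110.126.201.0  path d0:H0→d1:-→d2:-→d3:-→d4:-→d5:H2→d6:-→d7:-→d8:-→d9:-→d10:-→d11:-→d12:-→d13:-→d14:-→d15:-→d16:-→d17:-→d18:-→d19:-→d20:-→d21:-→d22:-→d23:-→d24:H3  best=H3
  + 209.33.0.0/17 (H2) depth=17
  ? 104.0.0.3  path d0:H0→d1:-→d2:-→d3:-→d4:-→d5:H2  best=H2
  + 110.126.201.128/28 (H3) depth=28
  ? 199.230.169.136  path d0:H0→d1:-→d2:-→d3:-→d4:-→d5:-→d6:-→d7:-→d8:-→d9:-→d10:-→d11:-→d12:-→d13:-→d14:-→d15:-→d16:-→d17:-→d18:-→d19:-→d20:-→d21:-→d22:-→d23:-→d24:-→d25:-→d26:-→d27:-→d28:-→d29:-→d30:-→d31:-→d32:H1  best=H1
  + 110.126.0.0/16 (H4) depth=16
  + 209.33.40.209/32 (H3) depth=32
  + 199.230.0.0/16 (H2) depth=16
  ? 209.33.35.205  path d0:H0→d1:-→d2:-→d3:-→d4:-→d5:-→d6:-→d7:-→d8:-→d9:-→d10:-→d11:-→d12:-→d13:-→d14:-→d15:-→d16:-→d17:H2→d18:-→d19:-→d20:-  best=H2
  + 209.33.40.208/31 (H5) depth=31
  ? 110.126.201.128  path d0:H0→d1:-→d2:-→d3:-→d4:-→d5:H2→d6:-→d7:-→d8:-→d9:-→d10:-→d11:-→d12:-→d13:-→d14:-→d15:-→d16:H4→d17:-→d18:-→d19:-→d20:-→d21:-→d22:-→d23:-→d24:H3→d25:-→d26:-→d27:-→d28:H3  best=H3
  + 0.0.0.0/0 (H4) depth=0
  + 209.33.32.0/20 (H0) depth=20
  ? 110.126.201.129  path d0:H4→d1:-→d2:-→d3:-→d4:-→d5:H2→d6:-→d7:-→d8:-→d9:-→d10:-→d11:-→d12:-→d13:-→d14:-→d15:-→d16:H4→d17:-→d18:-→d19:-→d20:-→d21:-→d22:-→d23:-→d24:H3→d25:-→d26:-→d27:-→d28:H3  best=H3
  + 209.33.32.0/20 (H2) depth=20

== LOOKUPS ==
["H3","H3","H3","H3","H5","H4","H2","H5","H1","H3","H2","H1","H2","H3","H3"]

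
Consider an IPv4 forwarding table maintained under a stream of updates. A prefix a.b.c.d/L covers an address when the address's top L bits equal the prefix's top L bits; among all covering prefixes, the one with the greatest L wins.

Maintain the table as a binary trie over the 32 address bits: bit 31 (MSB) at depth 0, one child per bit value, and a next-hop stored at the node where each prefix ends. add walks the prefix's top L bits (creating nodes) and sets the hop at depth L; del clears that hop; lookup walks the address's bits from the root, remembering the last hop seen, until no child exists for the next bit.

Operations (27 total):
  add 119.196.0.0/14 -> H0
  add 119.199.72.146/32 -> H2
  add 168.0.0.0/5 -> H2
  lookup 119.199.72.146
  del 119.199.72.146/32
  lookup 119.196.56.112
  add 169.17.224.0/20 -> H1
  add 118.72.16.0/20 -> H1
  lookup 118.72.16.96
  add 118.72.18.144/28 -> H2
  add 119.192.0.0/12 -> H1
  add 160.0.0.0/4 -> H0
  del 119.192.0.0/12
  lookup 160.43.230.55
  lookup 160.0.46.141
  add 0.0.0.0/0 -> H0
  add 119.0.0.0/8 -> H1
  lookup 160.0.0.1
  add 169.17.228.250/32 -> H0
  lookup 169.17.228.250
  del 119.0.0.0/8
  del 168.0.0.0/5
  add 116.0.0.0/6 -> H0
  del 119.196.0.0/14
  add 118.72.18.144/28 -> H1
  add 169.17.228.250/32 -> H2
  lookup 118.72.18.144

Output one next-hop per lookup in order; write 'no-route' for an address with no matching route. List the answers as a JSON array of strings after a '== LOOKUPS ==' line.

Process each operation:
  + 119.196.0.0/14 (H0) depth=14
  + 119.199.72.146/32 (H2) depth=32
  + 168.0.0.0/5 (H2) depth=5
  ? 119.199.72.146  path d0:-→d1:-→d2:-→d3:-→d4:-→d5:-→d6:-→d7:-→d8:-→d9:-→d10:-→d11:-→d12:-→d13:-→d14:H0→d15:-→d16:-→d17:-→d18:-→d19:-→d20:-→d21:-→d22:-→d23:-→d24:-→d25:-→d26:-→d27:-→d28:-→d29:-→d30:-→d31:-→d32:H2  best=H2
  del 119.199.72.146/32 (clear depth 32)
  ? 119.196.56.112  path d0:-→d1:-→d2:-→d3:-→d4:-→d5:-→d6:-→d7:-→d8:-→d9:-→d10:-→d11:-→d12:-→d13:-→d14:H0  best=H0
  + 169.17.224.0/20 (H1) depth=20
  + 118.72.16.0/20 (H1) depth=20
  ? 118.72.16.96  path d0:-→d1:-→d2:-→d3:-→d4:-→d5:-→d6:-→d7:-→d8:-→d9:-→d10:-→d11:-→d12:-→d13:-→d14:-→d15:-→d16:-→d17:-→d18:-→d19:-→d20:H1  best=H1
  + 118.72.18.144/28 (H2) depth=28
  + 119.192.0.0/12 (H1) depth=12
  + 160.0.0.0/4 (H0) depth=4
  del 119.192.0.0/12 (clear depth 12)
  ? 160.43.230.55  path d0:-→d1:-→d2:-→d3:-→d4:H0  best=H0
  ? 160.0.46.141  path d0:-→d1:-→d2:-→d3:-→d4:H0  best=H0
  + 0.0.0.0/0 (H0) depth=0
  + 119.0.0.0/8 (H1) depth=8
  ? 160.0.0.1  path d0:H0→d1:-→d2:-→d3:-→d4:H0  best=H0
  + 169.17.228.250/32 (H0) depth=32
  ? 169.17.228.250  path d0:H0→d1:-→d2:-→d3:-→d4:H0→d5:H2→d6:-→d7:-→d8:-→d9:-→d10:-→d11:-→d12:-→d13:-→d14:-→d15:-→d16:-→d17:-→d18:-→d19:-→d20:H1→d21:-→d22:-→d23:-→d24:-→d25:-→d26:-→d27:-→d28:-→d29:-→d30:-→d31:-→d32:H0  best=H0
  del 119.0.0.0/8 (clear depth 8)
  del 168.0.0.0/5 (clear depth 5)
  + 116.0.0.0/6 (H0) depth=6
  del 119.196.0.0/14 (clear depth 14)
  + 118.72.18.144/28 (H1) depth=28
  + 169.17.228.250/32 (H2) depth=32
  ? 118.72.18.144  path d0:H0→d1:-→d2:-→d3:-→d4:-→d5:-→d6:H0→d7:-→d8:-→d9:-→d10:-→d11:-→d12:-→d13:-→d14:-→d15:-→d16:-→d17:-→d18:-→d19:-→d20:H1→d21:-→d22:-→d23:-→d24:-→d25:-→d26:-→d27:-→d28:H1  best=H1

== LOOKUPS ==
["H2","H0","H1","H0","H0","H0","H0","H1"]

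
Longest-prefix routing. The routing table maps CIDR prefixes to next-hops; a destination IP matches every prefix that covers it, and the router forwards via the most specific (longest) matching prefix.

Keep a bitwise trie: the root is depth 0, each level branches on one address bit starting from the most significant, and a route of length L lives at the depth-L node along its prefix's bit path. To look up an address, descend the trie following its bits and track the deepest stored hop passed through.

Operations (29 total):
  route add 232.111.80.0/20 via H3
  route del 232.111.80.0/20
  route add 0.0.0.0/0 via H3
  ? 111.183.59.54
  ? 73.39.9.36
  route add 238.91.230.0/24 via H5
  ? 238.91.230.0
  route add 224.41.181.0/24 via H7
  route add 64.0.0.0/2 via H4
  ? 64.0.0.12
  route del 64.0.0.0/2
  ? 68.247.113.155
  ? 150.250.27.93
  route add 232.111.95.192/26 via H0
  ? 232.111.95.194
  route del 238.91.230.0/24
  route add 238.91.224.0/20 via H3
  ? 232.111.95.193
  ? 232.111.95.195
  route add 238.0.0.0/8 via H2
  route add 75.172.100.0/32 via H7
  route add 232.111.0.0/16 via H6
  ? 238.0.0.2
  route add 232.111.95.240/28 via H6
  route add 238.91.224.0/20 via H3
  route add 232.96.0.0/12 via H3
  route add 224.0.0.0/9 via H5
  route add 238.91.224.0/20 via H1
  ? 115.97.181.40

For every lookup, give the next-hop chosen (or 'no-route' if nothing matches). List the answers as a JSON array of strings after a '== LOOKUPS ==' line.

Process each operation:
  + 232.111.80.0/20 (H3) depth=20
  - 232.111.80.0/20 clear@20
  + 0.0.0.0/0 (H3) depth=0
  lookup 111.183.59.54: bits ε walk d0:H3 -> H3
  lookup 73.39.9.36: bits ε walk d0:H3 -> H3
  + 238.91.230.0/24 (H5) depth=24
  lookup 238.91.230.0: bits 111011100101101111100110 walk d0:H3→d1:-→d2:-→d3:-→d4:-→d5:-→d6:-→d7:-→d8:-→d9:-→d10:-→d11:-→d12:-→d13:-→d14:-→d15:-→d16:-→d17:-→d18:-→d19:-→d20:-→d21:-→d22:-→d23:-→d24:H5 -> H5
  + 224.41.181.0/24 (H7) depth=24
  + 64.0.0.0/2 (H4) depth=2
  lookup 64.0.0.12: bits 01 walk d0:H3→d1:-→d2:H4 -> H4
  - 64.0.0.0/2 clear@2
  lookup 68.247.113.155: bits 01 walk d0:H3→d1:-→d2:- -> H3
  lookup 150.250.27.93: bits 1 walk d0:H3→d1:- -> H3
  + 232.111.95.192/26 (H0) depth=26
  lookup 232.111.95.194: bits 11101000011011110101111111 walk d0:H3→d1:-→d2:-→d3:-→d4:-→d5:-→d6:-→d7:-→d8:-→d9:-→d10:-→d11:-→d12:-→d13:-→d14:-→d15:-→d16:-→d17:-→d18:-→d19:-→d20:-→d21:-→d22:-→d23:-→d24:-→d25:-→d26:H0 -> H0
  - 238.91.230.0/24 clear@24
  + 238.91.224.0/20 (H3) depth=20
  lookup 232.111.95.193: bits 11101000011011110101111111 walk d0:H3→d1:-→d2:-→d3:-→d4:-→d5:-→d6:-→d7:-→d8:-→d9:-→d10:-→d11:-→d12:-→d13:-→d14:-→d15:-→d16:-→d17:-→d18:-→d19:-→d20:-→d21:-→d22:-→d23:-→d24:-→d25:-→d26:H0 -> H0
  lookup 232.111.95.195: bits 11101000011011110101111111 walk d0:H3→d1:-→d2:-→d3:-→d4:-→d5:-→d6:-→d7:-→d8:-→d9:-→d10:-→d11:-→d12:-→d13:-→d14:-→d15:-→d16:-→d17:-→d18:-→d19:-→d20:-→d21:-→d22:-→d23:-→d24:-→d25:-→d26:H0 -> H0
  + 238.0.0.0/8 (H2) depth=8
  + 75.172.100.0/32 (H7) depth=32
  + 232.111.0.0/16 (H6) depth=16
  lookup 238.0.0.2: bits 111011100 walk d0:H3→d1:-→d2:-→d3:-→d4:-→d5:-→d6:-→d7:-→d8:H2→d9:- -> H2
  + 232.111.95.240/28 (H6) depth=28
  + 238.91.224.0/20 (H3) depth=20
  + 232.96.0.0/12 (H3) depth=12
  + 224.0.0.0/9 (H5) depth=9
  + 238.91.224.0/20 (H1) depth=20
  lookup 115.97.181.40: bits 01 walk d0:H3→d1:-→d2:- -> H3

== LOOKUPS ==
["H3","H3","H5","H4","H3","H3","H0","H0","H0","H2","H3"]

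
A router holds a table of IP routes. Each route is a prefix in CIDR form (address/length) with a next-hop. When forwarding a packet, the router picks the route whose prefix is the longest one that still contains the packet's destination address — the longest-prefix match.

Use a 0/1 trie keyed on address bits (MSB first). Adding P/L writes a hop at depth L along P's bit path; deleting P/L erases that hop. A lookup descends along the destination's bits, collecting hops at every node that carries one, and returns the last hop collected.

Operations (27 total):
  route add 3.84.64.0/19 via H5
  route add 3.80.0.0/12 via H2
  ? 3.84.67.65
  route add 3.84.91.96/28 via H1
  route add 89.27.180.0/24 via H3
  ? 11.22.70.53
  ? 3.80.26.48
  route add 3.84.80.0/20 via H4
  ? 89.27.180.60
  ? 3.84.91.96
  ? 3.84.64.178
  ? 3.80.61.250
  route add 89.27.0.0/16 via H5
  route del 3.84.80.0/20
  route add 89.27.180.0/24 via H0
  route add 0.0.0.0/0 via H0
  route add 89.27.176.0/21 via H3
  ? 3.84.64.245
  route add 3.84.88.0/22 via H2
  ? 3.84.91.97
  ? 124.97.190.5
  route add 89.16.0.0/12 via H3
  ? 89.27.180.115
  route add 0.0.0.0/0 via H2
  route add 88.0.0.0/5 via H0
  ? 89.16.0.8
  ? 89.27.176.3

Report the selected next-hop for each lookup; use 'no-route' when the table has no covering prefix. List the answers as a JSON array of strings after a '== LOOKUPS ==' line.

Process each operation:
  add 3.84.64.0/19 -> H5 at depth 19
  add 3.80.0.0/12 -> H2 at depth 12
  lookup 3.84.67.65: bits 0000001101010100010 walk d0:-→d1:-→d2:-→d3:-→d4:-→d5:-→d6:-→d7:-→d8:-→d9:-→d10:-→d11:-→d12:H2→d13:-→d14:-→d15:-→d16:-→d17:-→d18:-→d19:H5 -> H5
  add 3.84.91.96/28 -> H1 at depth 28
  add 89.27.180.0/24 -> H3 at depth 24
  lookup 11.22.70.53: bits 0000 walk d0:-→d1:-→d2:-→d3:-→d4:- -> no-route
  lookup 3.80.26.48: bits 0000001101010 walk d0:-→d1:-→d2:-→d3:-→d4:-→d5:-→d6:-→d7:-→d8:-→d9:-→d10:-→d11:-→d12:H2→d13:- -> H2
  add 3.84.80.0/20 -> H4 at depth 20
  lookup 89.27.180.60: bits 010110010001101110110100 walk d0:-→d1:-→d2:-→d3:-→d4:-→d5:-→d6:-→d7:-→d8:-→d9:-→d10:-→d11:-→d12:-→d13:-→d14:-→d15:-→d16:-→d17:-→d18:-→d19:-→d20:-→d21:-→d22:-→d23:-→d24:H3 -> H3
  lookup 3.84.91.96: bits 0000001101010100010110110110 walk d0:-→d1:-→d2:-→d3:-→d4:-→d5:-→d6:-→d7:-→d8:-→d9:-→d10:-→d11:-→d12:H2→d13:-→d14:-→d15:-→d16:-→d17:-→d18:-→d19:H5→d20:H4→d21:-→d22:-→d23:-→d24:-→d25:-→d26:-→d27:-→d28:H1 -> H1
  lookup 3.84.64.178: bits 0000001101010100010 walk d0:-→d1:-→d2:-→d3:-→d4:-→d5:-→d6:-→d7:-→d8:-→d9:-→d10:-→d11:-→d12:H2→d13:-→d14:-→d15:-→d16:-→d17:-→d18:-→d19:H5 -> H5
  lookup 3.80.61.250: bits 0000001101010 walk d0:-→d1:-→d2:-→d3:-→d4:-→d5:-→d6:-→d7:-→d8:-→d9:-→d10:-→d11:-→d12:H2→d13:- -> H2
  add 89.27.0.0/16 -> H5 at depth 16
  - 3.84.80.0/20 clear@20
  add 89.27.180.0/24 -> H0 at depth 24
  add 0.0.0.0/0 -> H0 at depth 0
  add 89.27.176.0/21 -> H3 at depth 21
  lookup 3.84.64.245: bits 0000001101010100010 walk d0:H0→d1:-→d2:-→d3:-→d4:-→d5:-→d6:-→d7:-→d8:-→d9:-→d10:-→d11:-→d12:H2→d13:-→d14:-→d15:-→d16:-→d17:-→d18:-→d19:H5 -> H5
  add 3.84.88.0/22 -> H2 at depth 22
  lookup 3.84.91.97: bits 0000001101010100010110110110 walk d0:H0→d1:-→d2:-→d3:-→d4:-→d5:-→d6:-→d7:-→d8:-→d9:-→d10:-→d11:-→d12:H2→d13:-→d14:-→d15:-→d16:-→d17:-→d18:-→d19:H5→d20:-→d21:-→d22:H2→d23:-→d24:-→d25:-→d26:-→d27:-→d28:H1 -> H1
  lookup 124.97.190.5: bits 01 walk d0:H0→d1:-→d2:- -> H0
  add 89.16.0.0/12 -> H3 at depth 12
  lookup 89.27.180.115: bits 010110010001101110110100 walk d0:H0→d1:-→d2:-→d3:-→d4:-→d5:-→d6:-→d7:-→d8:-→d9:-→d10:-→d11:-→d12:H3→d13:-→d14:-→d15:-→d16:H5→d17:-→d18:-→d19:-→d20:-→d21:H3→d22:-→d23:-→d24:H0 -> H0
  add 0.0.0.0/0 -> H2 at depth 0
  add 88.0.0.0/5 -> H0 at depth 5
  lookup 89.16.0.8: bits 010110010001 walk d0:H2→d1:-→d2:-→d3:-→d4:-→d5:H0→d6:-→d7:-→d8:-→d9:-→d10:-→d11:-→d12:H3 -> H3
  lookup 89.27.176.3: bits 010110010001101110110 walk d0:H2→d1:-→d2:-→d3:-→d4:-→d5:H0→d6:-→d7:-→d8:-→d9:-→d10:-→d11:-→d12:H3→d13:-→d14:-→d15:-→d16:H5→d17:-→d18:-→d19:-→d20:-→d21:H3 -> H3

== LOOKUPS ==
["H5","no-route","H2","H3","H1","H5","H2","H5","H1","H0","H0","H3","H3"]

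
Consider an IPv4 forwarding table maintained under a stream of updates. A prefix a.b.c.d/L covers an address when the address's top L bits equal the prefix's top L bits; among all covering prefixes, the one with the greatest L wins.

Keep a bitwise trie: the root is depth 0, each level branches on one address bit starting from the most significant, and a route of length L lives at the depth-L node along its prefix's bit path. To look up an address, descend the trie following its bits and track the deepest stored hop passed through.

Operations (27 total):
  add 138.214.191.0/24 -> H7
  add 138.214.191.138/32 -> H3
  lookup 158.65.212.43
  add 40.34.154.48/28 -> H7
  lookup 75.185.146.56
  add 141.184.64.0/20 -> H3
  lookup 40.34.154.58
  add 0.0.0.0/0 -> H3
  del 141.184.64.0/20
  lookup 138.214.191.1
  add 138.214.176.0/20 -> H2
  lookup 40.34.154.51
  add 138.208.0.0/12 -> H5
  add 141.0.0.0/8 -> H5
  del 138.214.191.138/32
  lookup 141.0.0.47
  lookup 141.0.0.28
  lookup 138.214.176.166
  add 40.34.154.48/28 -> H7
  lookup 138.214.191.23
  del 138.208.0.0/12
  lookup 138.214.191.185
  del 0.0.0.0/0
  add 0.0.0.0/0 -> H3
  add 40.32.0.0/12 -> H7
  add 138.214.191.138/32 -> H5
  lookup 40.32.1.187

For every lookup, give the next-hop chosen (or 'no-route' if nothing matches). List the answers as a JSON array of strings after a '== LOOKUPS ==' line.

Apply in order:
  add 138.214.191.0/24 -> H7 at depth 24
  add 138.214.191.138/32 -> H3 at depth 32
  Q 158.65.212.43: descend 100 ; hops seen [∅] ; pick no-route
  add 40.34.154.48/28 -> H7 at depth 28
  Q 75.185.146.56: descend 0 ; hops seen [∅] ; pick no-route
  add 141.184.64.0/20 -> H3 at depth 20
  Q 40.34.154.58: descend 0010100000100010100110100011 ; hops seen [H7] ; pick H7
  add 0.0.0.0/0 -> H3 at depth 0
  del 141.184.64.0/20 (clear depth 20)
  Q 138.214.191.1: descend 100010101101011010111111 ; hops seen [H3,H7] ; pick H7
  add 138.214.176.0/20 -> H2 at depth 20
  Q 40.34.154.51: descend 0010100000100010100110100011 ; hops seen [H3,H7] ; pick H7
  add 138.208.0.0/12 -> H5 at depth 12
  add 141.0.0.0/8 -> H5 at depth 8
  del 138.214.191.138/32 (clear depth 32)
  Q 141.0.0.47: descend 10001101 ; hops seen [H3,H5] ; pick H5
  Q 141.0.0.28: descend 10001101 ; hops seen [H3,H5] ; pick H5
  Q 138.214.176.166: descend 10001010110101101011 ; hops seen [H3,H5,H2] ; pick H2
  add 40.34.154.48/28 -> H7 at depth 28
  Q 138.214.191.23: descend 100010101101011010111111 ; hops seen [H3,H5,H2,H7] ; pick H7
  del 138.208.0.0/12 (clear depth 12)
  Q 138.214.191.185: descend 10001010110101101011111110 ; hops seen [H3,H2,H7] ; pick H7
  del 0.0.0.0/0 (clear depth 0)
  add 0.0.0.0/0 -> H3 at depth 0
  add 40.32.0.0/12 -> H7 at depth 12
  add 138.214.191.138/32 -> H5 at depth 32
  Q 40.32.1.187: descend 00101000001000 ; hops seen [H3,H7] ; pick H7

== LOOKUPS ==
["no-route","no-route","H7","H7","H7","H5","H5","H2","H7","H7","H7"]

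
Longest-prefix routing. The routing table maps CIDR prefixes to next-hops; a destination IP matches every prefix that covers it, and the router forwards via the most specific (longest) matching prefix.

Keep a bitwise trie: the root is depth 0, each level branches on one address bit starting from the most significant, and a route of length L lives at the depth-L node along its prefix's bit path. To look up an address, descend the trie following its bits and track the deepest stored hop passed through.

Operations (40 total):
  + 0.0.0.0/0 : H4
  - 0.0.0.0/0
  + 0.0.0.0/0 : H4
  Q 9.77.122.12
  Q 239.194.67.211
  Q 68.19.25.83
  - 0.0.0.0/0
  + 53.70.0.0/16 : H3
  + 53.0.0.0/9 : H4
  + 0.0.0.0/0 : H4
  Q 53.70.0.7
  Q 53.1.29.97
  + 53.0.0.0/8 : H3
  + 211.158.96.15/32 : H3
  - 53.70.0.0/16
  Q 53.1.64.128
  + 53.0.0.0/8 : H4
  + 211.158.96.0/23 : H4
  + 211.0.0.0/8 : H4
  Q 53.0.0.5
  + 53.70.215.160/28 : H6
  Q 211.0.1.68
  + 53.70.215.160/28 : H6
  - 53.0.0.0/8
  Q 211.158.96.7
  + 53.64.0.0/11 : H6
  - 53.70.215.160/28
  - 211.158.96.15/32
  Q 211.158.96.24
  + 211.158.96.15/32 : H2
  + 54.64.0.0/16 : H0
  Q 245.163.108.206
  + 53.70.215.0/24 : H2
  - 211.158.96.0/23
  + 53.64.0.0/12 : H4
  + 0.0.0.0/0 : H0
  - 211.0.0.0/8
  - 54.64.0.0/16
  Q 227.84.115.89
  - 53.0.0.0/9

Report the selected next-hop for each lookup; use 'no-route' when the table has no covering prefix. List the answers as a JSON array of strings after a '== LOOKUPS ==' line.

Apply in order:
  + 0.0.0.0/0 (H4) depth=0
  del 0.0.0.0/0 (clear depth 0)
  + 0.0.0.0/0 (H4) depth=0
  Q 9.77.122.12: descend ε ; hops seen [H4] ; pick H4
  Q 239.194.67.211: descend ε ; hops seen [H4] ; pick H4
  Q 68.19.25.83: descend ε ; hops seen [H4] ; pick H4
  del 0.0.0.0/0 (clear depth 0)
  + 53.70.0.0/16 (H3) depth=16
  + 53.0.0.0/9 (H4) depth=9
  + 0.0.0.0/0 (H4) depth=0
  Q 53.70.0.7: descend 0011010101000110 ; hops seen [H4,H4,H3] ; pick H3
  Q 53.1.29.97: descend 001101010 ; hops seen [H4,H4] ; pick H4
  + 53.0.0.0/8 (H3) depth=8
  + 211.158.96.15/32 (H3) depth=32
  del 53.70.0.0/16 (clear depth 16)
  Q 53.1.64.128: descend 001101010 ; hops seen [H4,H3,H4] ; pick H4
  + 53.0.0.0/8 (H4) depth=8
  + 211.158.96.0/23 (H4) depth=23
  + 211.0.0.0/8 (H4) depth=8
  Q 53.0.0.5: descend 001101010 ; hops seen [H4,H4,H4] ; pick H4
  + 53.70.215.160/28 (H6) depth=28
  Q 211.0.1.68: descend 11010011 ; hops seen [H4,H4] ; pick H4
  + 53.70.215.160/28 (H6) depth=28
  del 53.0.0.0/8 (clear depth 8)
  Q 211.158.96.7: descend 1101001110011110011000000000 ; hops seen [H4,H4,H4] ; pick H4
  + 53.64.0.0/11 (H6) depth=11
  del 53.70.215.160/28 (clear depth 28)
  del 211.158.96.15/32 (clear depth 32)
  Q 211.158.96.24: descend 110100111001111001100000000 ; hops seen [H4,H4,H4] ; pick H4
  + 211.158.96.15/32 (H2) depth=32
  + 54.64.0.0/16 (H0) depth=16
  Q 245.163.108.206: descend 11 ; hops seen [H4] ; pick H4
  + 53.70.215.0/24 (H2) depth=24
  del 211.158.96.0/23 (clear depth 23)
  + 53.64.0.0/12 (H4) depth=12
  + 0.0.0.0/0 (H0) depth=0
  del 211.0.0.0/8 (clear depth 8)
  del 54.64.0.0/16 (clear depth 16)
  Q 227.84.115.89: descend 11 ; hops seen [H0] ; pick H0
  del 53.0.0.0/9 (clear depth 9)

== LOOKUPS ==
["H4","H4","H4","H3","H4","H4","H4","H4","H4","H4","H4","H0"]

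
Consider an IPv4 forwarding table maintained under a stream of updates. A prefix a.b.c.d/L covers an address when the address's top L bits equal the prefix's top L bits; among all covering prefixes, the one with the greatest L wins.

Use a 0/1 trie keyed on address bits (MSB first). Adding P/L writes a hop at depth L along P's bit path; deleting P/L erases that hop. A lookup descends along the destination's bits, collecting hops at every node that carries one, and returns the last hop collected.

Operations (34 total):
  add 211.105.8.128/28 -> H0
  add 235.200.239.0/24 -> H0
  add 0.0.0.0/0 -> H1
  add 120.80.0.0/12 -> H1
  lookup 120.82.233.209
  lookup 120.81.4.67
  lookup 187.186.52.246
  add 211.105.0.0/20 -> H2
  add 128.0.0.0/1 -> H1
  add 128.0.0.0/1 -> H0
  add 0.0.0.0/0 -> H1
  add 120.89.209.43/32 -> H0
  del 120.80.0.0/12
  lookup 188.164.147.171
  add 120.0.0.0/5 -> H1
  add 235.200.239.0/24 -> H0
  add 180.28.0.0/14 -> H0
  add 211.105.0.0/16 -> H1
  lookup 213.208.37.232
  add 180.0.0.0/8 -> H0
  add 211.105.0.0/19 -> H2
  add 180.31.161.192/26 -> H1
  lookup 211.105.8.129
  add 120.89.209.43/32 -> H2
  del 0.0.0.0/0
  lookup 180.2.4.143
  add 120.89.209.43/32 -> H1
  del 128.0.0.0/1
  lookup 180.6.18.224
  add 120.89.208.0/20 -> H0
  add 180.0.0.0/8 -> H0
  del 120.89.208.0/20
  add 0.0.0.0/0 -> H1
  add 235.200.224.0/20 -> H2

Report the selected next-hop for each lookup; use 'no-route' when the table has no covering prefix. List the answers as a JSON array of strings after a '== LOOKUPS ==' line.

Trace:
  add 211.105.8.128/28 -> H0 at depth 28
  add 235.200.239.0/24 -> H0 at depth 24
  add 0.0.0.0/0 -> H1 at depth 0
  add 120.80.0.0/12 -> H1 at depth 12
  lookup 120.82.233.209: bits 011110000101 walk d0:H1→d1:-→d2:-→d3:-→d4:-→d5:-→d6:-→d7:-→d8:-→d9:-→d10:-→d11:-→d12:H1 -> H1
  lookup 120.81.4.67: bits 011110000101 walk d0:H1→d1:-→d2:-→d3:-→d4:-→d5:-→d6:-→d7:-→d8:-→d9:-→d10:-→d11:-→d12:H1 -> H1
  lookup 187.186.52.246: bits 1 walk d0:H1→d1:- -> H1
  add 211.105.0.0/20 -> H2 at depth 20
  add 128.0.0.0/1 -> H1 at depth 1
  add 128.0.0.0/1 -> H0 at depth 1
  add 0.0.0.0/0 -> H1 at depth 0
  add 120.89.209.43/32 -> H0 at depth 32
  - 120.80.0.0/12 clear@12
  lookup 188.164.147.171: bits 1 walk d0:H1→d1:H0 -> H0
  add 120.0.0.0/5 -> H1 at depth 5
  add 235.200.239.0/24 -> H0 at depth 24
  add 180.28.0.0/14 -> H0 at depth 14
  add 211.105.0.0/16 -> H1 at depth 16
  lookup 213.208.37.232: bits 11010 walk d0:H1→d1:H0→d2:-→d3:-→d4:-→d5:- -> H0
  add 180.0.0.0/8 -> H0 at depth 8
  add 211.105.0.0/19 -> H2 at depth 19
  add 180.31.161.192/26 -> H1 at depth 26
  lookup 211.105.8.129: bits 1101001101101001000010001000 walk d0:H1→d1:H0→d2:-→d3:-→d4:-→d5:-→d6:-→d7:-→d8:-→d9:-→d10:-→d11:-→d12:-→d13:-→d14:-→d15:-→d16:H1→d17:-→d18:-→d19:H2→d20:H2→d21:-→d22:-→d23:-→d24:-→d25:-→d26:-→d27:-→d28:H0 -> H0
  add 120.89.209.43/32 -> H2 at depth 32
  - 0.0.0.0/0 clear@0
  lookup 180.2.4.143: bits 10110100000 walk d0:-→d1:H0→d2:-→d3:-→d4:-→d5:-→d6:-→d7:-→d8:H0→d9:-→d10:-→d11:- -> H0
  add 120.89.209.43/32 -> H1 at depth 32
  - 128.0.0.0/1 clear@1
  lookup 180.6.18.224: bits 10110100000 walk d0:-→d1:-→d2:-→d3:-→d4:-→d5:-→d6:-→d7:-→d8:H0→d9:-→d10:-→d11:- -> H0
  add 120.89.208.0/20 -> H0 at depth 20
  add 180.0.0.0/8 -> H0 at depth 8
  - 120.89.208.0/20 clear@20
  add 0.0.0.0/0 -> H1 at depth 0
  add 235.200.224.0/20 -> H2 at depth 20

== LOOKUPS ==
["H1","H1","H1","H0","H0","H0","H0","H0"]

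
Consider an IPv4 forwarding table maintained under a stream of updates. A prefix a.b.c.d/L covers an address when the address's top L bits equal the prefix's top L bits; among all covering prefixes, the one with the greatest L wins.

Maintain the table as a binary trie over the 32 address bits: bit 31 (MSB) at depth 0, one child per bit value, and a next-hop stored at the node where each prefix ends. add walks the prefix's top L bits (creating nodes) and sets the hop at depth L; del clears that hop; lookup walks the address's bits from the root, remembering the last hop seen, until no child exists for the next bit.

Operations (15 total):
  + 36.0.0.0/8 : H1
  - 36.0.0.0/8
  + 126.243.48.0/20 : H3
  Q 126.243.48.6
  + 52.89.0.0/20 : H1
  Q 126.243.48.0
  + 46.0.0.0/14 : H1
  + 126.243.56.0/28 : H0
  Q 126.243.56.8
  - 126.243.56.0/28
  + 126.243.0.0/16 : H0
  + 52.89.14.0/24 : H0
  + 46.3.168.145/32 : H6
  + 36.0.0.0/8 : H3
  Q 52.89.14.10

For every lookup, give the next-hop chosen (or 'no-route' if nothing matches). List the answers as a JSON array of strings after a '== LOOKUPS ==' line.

Trace:
  add 36.0.0.0/8 -> H1 at depth 8
  del 36.0.0.0/8 (clear depth 8)
  add 126.243.48.0/20 -> H3 at depth 20
  lookup 126.243.48.6: bits 01111110111100110011 walk d0:-→d1:-→d2:-→d3:-→d4:-→d5:-→d6:-→d7:-→d8:-→d9:-→d10:-→d11:-→d12:-→d13:-→d14:-→d15:-→d16:-→d17:-→d18:-→d19:-→d20:H3 -> H3
  add 52.89.0.0/20 -> H1 at depth 20
  lookup 126.243.48.0: bits 01111110111100110011 walk d0:-→d1:-→d2:-→d3:-→d4:-→d5:-→d6:-→d7:-→d8:-→d9:-→d10:-→d11:-→d12:-→d13:-→d14:-→d15:-→d16:-→d17:-→d18:-→d19:-→d20:H3 -> H3
  add 46.0.0.0/14 -> H1 at depth 14
  add 126.243.56.0/28 -> H0 at depth 28
  lookup 126.243.56.8: bits 0111111011110011001110000000 walk d0:-→d1:-→d2:-→d3:-→d4:-→d5:-→d6:-→d7:-→d8:-→d9:-→d10:-→d11:-→d12:-→d13:-→d14:-→d15:-→d16:-→d17:-→d18:-→d19:-→d20:H3→d21:-→d22:-→d23:-→d24:-→d25:-→d26:-→d27:-→d28:H0 -> H0
  del 126.243.56.0/28 (clear depth 28)
  add 126.243.0.0/16 -> H0 at depth 16
  add 52.89.14.0/24 -> H0 at depth 24
  add 46.3.168.145/32 -> H6 at depth 32
  add 36.0.0.0/8 -> H3 at depth 8
  lookup 52.89.14.10: bits 001101000101100100001110 walk d0:-→d1:-→d2:-→d3:-→d4:-→d5:-→d6:-→d7:-→d8:-→d9:-→d10:-→d11:-→d12:-→d13:-→d14:-→d15:-→d16:-→d17:-→d18:-→d19:-→d20:H1→d21:-→d22:-→d23:-→d24:H0 -> H0

== LOOKUPS ==
["H3","H3","H0","H0"]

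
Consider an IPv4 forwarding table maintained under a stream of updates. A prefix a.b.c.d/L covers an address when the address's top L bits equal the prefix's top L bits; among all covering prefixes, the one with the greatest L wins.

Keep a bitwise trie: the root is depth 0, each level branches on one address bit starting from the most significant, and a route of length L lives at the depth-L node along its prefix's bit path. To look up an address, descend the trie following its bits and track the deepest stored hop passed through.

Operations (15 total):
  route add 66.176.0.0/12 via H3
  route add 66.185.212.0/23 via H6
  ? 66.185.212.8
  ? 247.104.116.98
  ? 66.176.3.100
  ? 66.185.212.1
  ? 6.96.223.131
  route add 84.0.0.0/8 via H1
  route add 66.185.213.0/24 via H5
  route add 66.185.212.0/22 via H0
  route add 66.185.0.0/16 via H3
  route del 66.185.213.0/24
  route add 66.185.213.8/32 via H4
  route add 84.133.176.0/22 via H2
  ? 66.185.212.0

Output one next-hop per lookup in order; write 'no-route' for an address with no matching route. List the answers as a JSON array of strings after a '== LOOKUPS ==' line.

Apply in order:
  + 66.176.0.0/12 (H3) depth=12
  + 66.185.212.0/23 (H6) depth=23
  lookup 66.185.212.8: bits 01000010101110011101010 walk d0:-→d1:-→d2:-→d3:-→d4:-→d5:-→d6:-→d7:-→d8:-→d9:-→d10:-→d11:-→d12:H3→d13:-→d14:-→d15:-→d16:-→d17:-→d18:-→d19:-→d20:-→d21:-→d22:-→d23:H6 -> H6
  lookup 247.104.116.98: bits ε walk d0:- -> no-route
  lookup 66.176.3.100: bits 010000101011 walk d0:-→d1:-→d2:-→d3:-→d4:-→d5:-→d6:-→d7:-→d8:-→d9:-→d10:-→d11:-→d12:H3 -> H3
  lookup 66.185.212.1: bits 01000010101110011101010 walk d0:-→d1:-→d2:-→d3:-→d4:-→d5:-→d6:-→d7:-→d8:-→d9:-→d10:-→d11:-→d12:H3→d13:-→d14:-→d15:-→d16:-→d17:-→d18:-→d19:-→d20:-→d21:-→d22:-→d23:H6 -> H6
  lookup 6.96.223.131: bits 0 walk d0:-→d1:- -> no-route
  + 84.0.0.0/8 (H1) depth=8
  + 66.185.213.0/24 (H5) depth=24
  + 66.185.212.0/22 (H0) depth=22
  + 66.185.0.0/16 (H3) depth=16
  del 66.185.213.0/24 (clear depth 24)
  + 66.185.213.8/32 (H4) depth=32
  + 84.133.176.0/22 (H2) depth=22
  lookup 66.185.212.0: bits 01000010101110011101010 walk d0:-→d1:-→d2:-→d3:-→d4:-→d5:-→d6:-→d7:-→d8:-→d9:-→d10:-→d11:-→d12:H3→d13:-→d14:-→d15:-→d16:H3→d17:-→d18:-→d19:-→d20:-→d21:-→d22:H0→d23:H6 -> H6

== LOOKUPS ==
["H6","no-route","H3","H6","no-route","H6"]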